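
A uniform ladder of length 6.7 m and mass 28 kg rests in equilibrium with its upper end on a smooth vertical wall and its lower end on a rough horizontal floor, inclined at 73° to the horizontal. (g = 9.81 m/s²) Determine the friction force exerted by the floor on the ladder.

f ≈ 42 N

Torques about the foot: N_wall · 6.7 sin 73° = 28×9.81×3.35 cos 73° → N_wall = 41.989 N.
ΣF_x = 0: f_floor = N_wall = 41.989 N.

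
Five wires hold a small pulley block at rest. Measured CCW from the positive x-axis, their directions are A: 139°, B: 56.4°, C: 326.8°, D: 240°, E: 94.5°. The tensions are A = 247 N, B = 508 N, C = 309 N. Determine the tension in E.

T_E ≈ 173 N

Resolve: ΣF_x = 247 cos 139° + 508 cos 56.4° + 309 cos 326.8° + T_D cos 240° + T_E cos 94.5° = 0.
        ΣF_y = 247 sin 139° + 508 sin 56.4° + 309 sin 326.8° + T_D sin 240° + T_E sin 94.5° = 0.
The known terms sum to (353.3, 416) N, so -0.5000 T_D − 0.0785 T_E = -353.3 and -0.8660 T_D + 0.9969 T_E = -416.
Solving simultaneously: T_D = 679.4 N, T_E = 172.9 N.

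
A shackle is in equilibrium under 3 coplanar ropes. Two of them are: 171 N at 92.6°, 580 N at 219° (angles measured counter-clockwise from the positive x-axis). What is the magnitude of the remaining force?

Sum the known components: ΣF_x = -458.5 N, ΣF_y = -194.2 N.
For equilibrium the remaining force must supply (−ΣF_x, −ΣF_y) = (458.5, 194.2) N.
Magnitude = √((458.5)² + (194.2)²) = 497.9 N; direction = atan2(194.2, 458.5) = 23.0°.

F ≈ 498 N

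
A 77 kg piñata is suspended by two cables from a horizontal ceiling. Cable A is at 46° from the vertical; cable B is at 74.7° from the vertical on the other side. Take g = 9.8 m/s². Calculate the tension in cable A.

Angles from the horizontal: cable A is 90° − 46° = 44°, cable B is 90° − 74.7° = 15.3°.
Weight W = 77 × 9.8 = 754.6 N acts straight down.
Horizontal: T_A cos 44° = T_B cos 15.3°  →  T_B = 0.7458 T_A.
Vertical: T_A sin 44° + T_B sin 15.3° = 754.6.
Substituting the horizontal relation into the vertical equation gives 0.8914 T_A = 754.6, so T_A = 846.5 N.

T_A ≈ 846 N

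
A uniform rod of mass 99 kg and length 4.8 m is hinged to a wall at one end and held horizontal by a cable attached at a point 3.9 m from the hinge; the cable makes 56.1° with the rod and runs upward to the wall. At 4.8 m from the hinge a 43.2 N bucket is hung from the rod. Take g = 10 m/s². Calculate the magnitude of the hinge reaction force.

Take torques about the hinge: T sin 56.1° · 3.9 = 99×10×2.4 + 43.2×4.8 = 2583.4 N·m.
So T = 2583.4 / (0.8300 × 3.9) = 798.06 N.
ΣF_x = 0: H_x = T cos 56.1° = 445.11 N.
ΣF_y = 0: H_y = (99×10 + 43.2) − T sin 56.1° = 1033.2 − 662.4 = 370.8 N.
|H| = √(H_x² + H_y²) = √((445.11)² + (370.8)²) = 579.33 N.

|H| ≈ 579 N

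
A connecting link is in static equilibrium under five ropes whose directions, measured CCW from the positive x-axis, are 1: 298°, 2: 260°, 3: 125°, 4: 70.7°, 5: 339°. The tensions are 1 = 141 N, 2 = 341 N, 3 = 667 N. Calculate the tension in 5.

T_5 ≈ 383 N

Resolve: ΣF_x = 141 cos 298° + 341 cos 260° + 667 cos 125° + T_4 cos 70.7° + T_5 cos 339° = 0.
        ΣF_y = 141 sin 298° + 341 sin 260° + 667 sin 125° + T_4 sin 70.7° + T_5 sin 339° = 0.
The known terms sum to (-375.6, 86.06) N, so 0.3305 T_4 + 0.9336 T_5 = 375.6 and 0.9438 T_4 − 0.3584 T_5 = -86.06.
Solving simultaneously: T_4 = 54.28 N, T_5 = 383.1 N.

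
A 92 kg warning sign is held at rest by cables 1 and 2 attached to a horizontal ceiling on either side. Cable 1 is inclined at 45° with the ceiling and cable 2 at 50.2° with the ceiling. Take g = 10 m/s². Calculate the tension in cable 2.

Weight W = 92 × 10 = 920 N acts straight down.
Horizontal: T_1 cos 45° = T_2 cos 50.2°  →  T_1 = 0.9053 T_2.
Vertical: T_1 sin 45° + T_2 sin 50.2° = 920.
Substituting the horizontal relation into the vertical equation gives 1.408 T_2 = 920, so T_2 = 653.2 N.

T_2 ≈ 653 N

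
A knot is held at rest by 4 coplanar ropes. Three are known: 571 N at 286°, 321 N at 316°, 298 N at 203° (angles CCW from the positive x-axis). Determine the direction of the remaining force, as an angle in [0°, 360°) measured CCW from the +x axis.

Sum the known components: ΣF_x = 114 N, ΣF_y = -888.3 N.
For equilibrium the remaining force must supply (−ΣF_x, −ΣF_y) = (-114, 888.3) N.
Magnitude = √((-114)² + (888.3)²) = 895.6 N; direction = atan2(888.3, -114) = 97.3°.

θ ≈ 97.3°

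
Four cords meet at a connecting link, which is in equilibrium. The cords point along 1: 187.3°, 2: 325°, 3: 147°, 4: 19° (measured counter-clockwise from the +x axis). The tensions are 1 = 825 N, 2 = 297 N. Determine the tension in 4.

Resolve: ΣF_x = 825 cos 187.3° + 297 cos 325° + T_3 cos 147° + T_4 cos 19° = 0.
        ΣF_y = 825 sin 187.3° + 297 sin 325° + T_3 sin 147° + T_4 sin 19° = 0.
The known terms sum to (-575, -275.2) N, so -0.8387 T_3 + 0.9455 T_4 = 575 and 0.5446 T_3 + 0.3256 T_4 = 275.2.
Solving simultaneously: T_3 = 92.61 N, T_4 = 690.3 N.

T_4 ≈ 690 N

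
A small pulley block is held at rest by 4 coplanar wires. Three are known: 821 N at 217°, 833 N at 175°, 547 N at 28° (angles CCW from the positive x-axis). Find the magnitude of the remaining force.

Sum the known components: ΣF_x = -1003 N, ΣF_y = -164.7 N.
For equilibrium the remaining force must supply (−ΣF_x, −ΣF_y) = (1003, 164.7) N.
Magnitude = √((1003)² + (164.7)²) = 1016 N; direction = atan2(164.7, 1003) = 9.3°.

F ≈ 1020 N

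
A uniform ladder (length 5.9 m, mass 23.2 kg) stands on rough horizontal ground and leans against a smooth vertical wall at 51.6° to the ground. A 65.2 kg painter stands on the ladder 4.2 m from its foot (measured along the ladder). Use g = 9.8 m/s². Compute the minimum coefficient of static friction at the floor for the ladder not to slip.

ΣF_y = 0: N_floor = 23.2×9.8 + 65.2×9.8 = 866.32 N.
Torques about the foot: N_wall · 5.9 sin 51.6° = 23.2×9.8×2.95 cos 51.6° + 65.2×9.8×4.2 cos 51.6° → N_wall = 450.61 N.
ΣF_x = 0: f_floor = N_wall = 450.61 N.
μ_min = f_floor / N_floor = 450.61 / 866.32 = 0.5201.

μ_min ≈ 0.520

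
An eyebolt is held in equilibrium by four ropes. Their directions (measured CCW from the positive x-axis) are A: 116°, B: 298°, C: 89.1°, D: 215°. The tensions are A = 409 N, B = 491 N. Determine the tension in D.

T_D ≈ 64.5 N

Resolve: ΣF_x = 409 cos 116° + 491 cos 298° + T_C cos 89.1° + T_D cos 215° = 0.
        ΣF_y = 409 sin 116° + 491 sin 298° + T_C sin 89.1° + T_D sin 215° = 0.
The known terms sum to (51.22, -65.92) N, so 0.0157 T_C − 0.8192 T_D = -51.22 and 0.9999 T_C − 0.5736 T_D = 65.92.
Solving simultaneously: T_C = 102.9 N, T_D = 64.50 N.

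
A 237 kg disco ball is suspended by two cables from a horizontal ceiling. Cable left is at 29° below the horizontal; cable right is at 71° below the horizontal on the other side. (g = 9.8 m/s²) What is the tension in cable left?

Weight W = 237 × 9.8 = 2323 N acts straight down.
Horizontal: T_left cos 29° = T_right cos 71°  →  T_right = 2.686 T_left.
Vertical: T_left sin 29° + T_right sin 71° = 2323.
Substituting the horizontal relation into the vertical equation gives 3.025 T_left = 2323, so T_left = 767.8 N.

T_left ≈ 768 N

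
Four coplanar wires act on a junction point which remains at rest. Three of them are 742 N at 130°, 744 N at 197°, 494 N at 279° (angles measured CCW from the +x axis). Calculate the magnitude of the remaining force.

F ≈ 1120 N

Sum the known components: ΣF_x = -1111 N, ΣF_y = -137 N.
For equilibrium the remaining force must supply (−ΣF_x, −ΣF_y) = (1111, 137) N.
Magnitude = √((1111)² + (137)²) = 1120 N; direction = atan2(137, 1111) = 7.0°.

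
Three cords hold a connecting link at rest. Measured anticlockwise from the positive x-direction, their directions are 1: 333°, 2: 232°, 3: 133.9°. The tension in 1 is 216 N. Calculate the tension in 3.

T_3 ≈ 214 N

Resolve: ΣF_x = 216 cos 333° + T_2 cos 232° + T_3 cos 133.9° = 0.
        ΣF_y = 216 sin 333° + T_2 sin 232° + T_3 sin 133.9° = 0.
The known terms sum to (192.5, -98.06) N, so -0.6157 T_2 − 0.6934 T_3 = -192.5 and -0.7880 T_2 + 0.7206 T_3 = 98.06.
Solving simultaneously: T_2 = 71.39 N, T_3 = 214.2 N.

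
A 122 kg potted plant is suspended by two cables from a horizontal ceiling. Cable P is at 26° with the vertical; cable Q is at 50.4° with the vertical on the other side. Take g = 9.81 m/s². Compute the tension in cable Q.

T_Q ≈ 540 N

Angles from the horizontal: cable P is 90° − 26° = 64°, cable Q is 90° − 50.4° = 39.6°.
Weight W = 122 × 9.81 = 1197 N acts straight down.
Horizontal: T_P cos 64° = T_Q cos 39.6°  →  T_P = 1.758 T_Q.
Vertical: T_P sin 64° + T_Q sin 39.6° = 1197.
Substituting the horizontal relation into the vertical equation gives 2.217 T_Q = 1197, so T_Q = 539.8 N.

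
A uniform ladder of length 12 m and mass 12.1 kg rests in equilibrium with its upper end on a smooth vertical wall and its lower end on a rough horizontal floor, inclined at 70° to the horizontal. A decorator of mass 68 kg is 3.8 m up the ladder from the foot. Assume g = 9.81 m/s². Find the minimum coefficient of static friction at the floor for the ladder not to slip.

ΣF_y = 0: N_floor = 12.1×9.81 + 68×9.81 = 785.78 N.
Torques about the foot: N_wall · 12 sin 70° = 12.1×9.81×6 cos 70° + 68×9.81×3.8 cos 70° → N_wall = 98.488 N.
ΣF_x = 0: f_floor = N_wall = 98.488 N.
μ_min = f_floor / N_floor = 98.488 / 785.78 = 0.1253.

μ_min ≈ 0.125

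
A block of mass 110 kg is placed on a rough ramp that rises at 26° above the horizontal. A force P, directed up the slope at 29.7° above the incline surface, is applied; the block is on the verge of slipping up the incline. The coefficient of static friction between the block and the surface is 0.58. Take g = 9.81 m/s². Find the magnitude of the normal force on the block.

N ≈ 526 N

On the verge of sliding up the incline, friction equals μN and acts down the slope.
Perpendicular: N + P sin 29.7° = W cos 26° = 969.9 N.
Along incline: P cos 29.7° = W sin 26° + μN  with W sin 26° = 473 N.
Solving the pair for P and N: P = 895.8 N, N = 526 N (and f = μN = 305.1 N).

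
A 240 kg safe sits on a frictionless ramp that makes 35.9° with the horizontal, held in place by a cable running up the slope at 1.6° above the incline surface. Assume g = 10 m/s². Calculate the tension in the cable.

T ≈ 1410 N

Take axes along and perpendicular to the incline. Weight components: W sin 35.9° = 1407 N down-slope, W cos 35.9° = 1944 N into the surface.
Along incline: T cos 1.6° = W sin 35.9° → T = 1408 N.
Perpendicular: N = W cos 35.9° − T sin 1.6° = 1905 N.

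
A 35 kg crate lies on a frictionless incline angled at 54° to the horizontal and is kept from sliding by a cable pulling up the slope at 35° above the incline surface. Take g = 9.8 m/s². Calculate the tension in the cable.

T ≈ 339 N

Take axes along and perpendicular to the incline. Weight components: W sin 54° = 277.5 N down-slope, W cos 54° = 201.6 N into the surface.
Along incline: T cos 35° = W sin 54° → T = 338.8 N.
Perpendicular: N = W cos 54° − T sin 35° = 7.308 N.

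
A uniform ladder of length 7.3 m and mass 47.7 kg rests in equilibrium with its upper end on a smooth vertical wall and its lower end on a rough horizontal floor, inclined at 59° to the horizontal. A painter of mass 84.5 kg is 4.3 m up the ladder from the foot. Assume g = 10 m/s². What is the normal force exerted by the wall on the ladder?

Torques about the foot: N_wall · 7.3 sin 59° = 47.7×10×3.65 cos 59° + 84.5×10×4.3 cos 59° → N_wall = 442.38 N.

N_wall ≈ 442 N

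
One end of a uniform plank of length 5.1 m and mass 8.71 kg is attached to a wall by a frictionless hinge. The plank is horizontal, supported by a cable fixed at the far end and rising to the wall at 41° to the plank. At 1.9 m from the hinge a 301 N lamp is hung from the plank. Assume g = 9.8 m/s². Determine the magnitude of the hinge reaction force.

|H| ≈ 292 N

Take torques about the hinge: T sin 41° · 5.1 = 8.71×9.8×2.55 + 301×1.9 = 789.56 N·m.
So T = 789.56 / (0.6561 × 5.1) = 235.98 N.
ΣF_x = 0: H_x = T cos 41° = 178.1 N.
ΣF_y = 0: H_y = (8.71×9.8 + 301) − T sin 41° = 386.36 − 154.82 = 231.54 N.
|H| = √(H_x² + H_y²) = √((178.1)² + (231.54)²) = 292.11 N.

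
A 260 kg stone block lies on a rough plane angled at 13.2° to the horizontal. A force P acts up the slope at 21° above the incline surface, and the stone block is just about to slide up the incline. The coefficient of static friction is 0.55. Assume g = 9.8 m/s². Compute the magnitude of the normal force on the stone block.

N ≈ 1860 N

On the verge of sliding up the incline, friction equals μN and acts down the slope.
Perpendicular: N + P sin 21° = W cos 13.2° = 2481 N.
Along incline: P cos 21° = W sin 13.2° + μN  with W sin 13.2° = 581.8 N.
Solving the pair for P and N: P = 1721 N, N = 1864 N (and f = μN = 1025 N).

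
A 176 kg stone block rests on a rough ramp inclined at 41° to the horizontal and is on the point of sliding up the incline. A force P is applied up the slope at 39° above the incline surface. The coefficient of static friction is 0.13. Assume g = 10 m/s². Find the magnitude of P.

On the verge of sliding up the incline, friction equals μN and acts down the slope.
Perpendicular: N + P sin 39° = W cos 41° = 1328 N.
Along incline: P cos 39° = W sin 41° + μN  with W sin 41° = 1155 N.
Solving the pair for P and N: P = 1545 N, N = 355.8 N (and f = μN = 46.25 N).

P ≈ 1550 N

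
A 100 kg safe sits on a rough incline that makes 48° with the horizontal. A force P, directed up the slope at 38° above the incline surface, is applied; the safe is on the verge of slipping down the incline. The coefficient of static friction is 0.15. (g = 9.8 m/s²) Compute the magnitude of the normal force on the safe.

On the verge of sliding down the incline, friction equals μN and acts up the slope.
Perpendicular: N + P sin 38° = W cos 48° = 655.7 N.
Along incline: P cos 38° + μN = W sin 48° with W sin 48° = 728.3 N.
Solving the pair for P and N: P = 905.5 N, N = 98.27 N (and f = μN = 14.74 N).

N ≈ 98.3 N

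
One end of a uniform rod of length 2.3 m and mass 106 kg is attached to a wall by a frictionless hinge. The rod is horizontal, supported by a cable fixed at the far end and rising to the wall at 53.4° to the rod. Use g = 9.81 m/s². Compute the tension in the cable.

Take torques about the hinge: T sin 53.4° · 2.3 = 106×9.81×1.15 = 1195.8 N·m.
So T = 1195.8 / (0.8028 × 2.3) = 647.63 N.

T ≈ 648 N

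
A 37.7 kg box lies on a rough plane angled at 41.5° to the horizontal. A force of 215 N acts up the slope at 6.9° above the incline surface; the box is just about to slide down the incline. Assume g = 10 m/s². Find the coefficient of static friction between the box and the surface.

μ ≈ 0.142

On the verge of sliding down the incline, friction is at its maximum μN and acts up the slope.
Perpendicular to incline: N = W cos 41.5° − P sin 6.9° = 282.4 − 25.83 = 256.5 N.
Along incline: P cos 6.9° + μN = W sin 41.5° → μ = (W sin 41.5° − P cos 6.9°) / N = 0.1418.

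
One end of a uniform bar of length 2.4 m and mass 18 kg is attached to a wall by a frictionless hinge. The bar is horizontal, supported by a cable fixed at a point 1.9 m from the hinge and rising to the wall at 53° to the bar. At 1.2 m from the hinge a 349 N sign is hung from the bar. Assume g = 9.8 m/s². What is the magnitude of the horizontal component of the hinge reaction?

Take torques about the hinge: T sin 53° · 1.9 = 18×9.8×1.2 + 349×1.2 = 630.48 N·m.
So T = 630.48 / (0.7986 × 1.9) = 415.5 N.
ΣF_x = 0: H_x = T cos 53° = 250.05 N.

H_x ≈ 250 N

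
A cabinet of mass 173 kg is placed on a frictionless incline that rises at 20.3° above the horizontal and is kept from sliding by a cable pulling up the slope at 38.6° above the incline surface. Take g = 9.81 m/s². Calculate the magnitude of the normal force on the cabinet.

N ≈ 1120 N

Take axes along and perpendicular to the incline. Weight components: W sin 20.3° = 588.8 N down-slope, W cos 20.3° = 1592 N into the surface.
Along incline: T cos 38.6° = W sin 20.3° → T = 753.4 N.
Perpendicular: N = W cos 20.3° − T sin 38.6° = 1122 N.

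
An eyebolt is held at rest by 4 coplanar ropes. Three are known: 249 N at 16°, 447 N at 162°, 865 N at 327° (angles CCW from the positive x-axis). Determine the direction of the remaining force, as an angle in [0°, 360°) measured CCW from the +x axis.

θ ≈ 154°

Sum the known components: ΣF_x = 539.7 N, ΣF_y = -264.3 N.
For equilibrium the remaining force must supply (−ΣF_x, −ΣF_y) = (-539.7, 264.3) N.
Magnitude = √((-539.7)² + (264.3)²) = 600.9 N; direction = atan2(264.3, -539.7) = 153.9°.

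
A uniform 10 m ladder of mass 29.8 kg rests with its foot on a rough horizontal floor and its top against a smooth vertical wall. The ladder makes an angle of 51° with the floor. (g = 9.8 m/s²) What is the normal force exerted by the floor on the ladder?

ΣF_y = 0: N_floor = 29.8×9.8 = 292.04 N.

N_floor ≈ 292 N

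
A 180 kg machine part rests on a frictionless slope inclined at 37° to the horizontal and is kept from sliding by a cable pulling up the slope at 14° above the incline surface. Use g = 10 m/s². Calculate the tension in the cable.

T ≈ 1120 N

Take axes along and perpendicular to the incline. Weight components: W sin 37° = 1083 N down-slope, W cos 37° = 1438 N into the surface.
Along incline: T cos 14° = W sin 37° → T = 1116 N.
Perpendicular: N = W cos 37° − T sin 14° = 1167 N.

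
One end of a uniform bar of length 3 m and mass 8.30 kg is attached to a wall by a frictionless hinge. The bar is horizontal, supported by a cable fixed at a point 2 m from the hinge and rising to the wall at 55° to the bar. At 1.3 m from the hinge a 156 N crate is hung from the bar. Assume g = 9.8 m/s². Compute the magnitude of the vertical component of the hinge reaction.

|H_y| ≈ 74.9 N

Take torques about the hinge: T sin 55° · 2 = 8.30×9.8×1.5 + 156×1.3 = 324.81 N·m.
So T = 324.81 / (0.8192 × 2) = 198.26 N.
ΣF_y = 0: H_y = (8.30×9.8 + 156) − T sin 55° = 237.34 − 162.41 = 74.935 N.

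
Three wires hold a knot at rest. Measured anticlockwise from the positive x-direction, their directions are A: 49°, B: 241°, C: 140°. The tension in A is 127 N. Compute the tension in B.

T_B ≈ 129 N

Resolve: ΣF_x = 127 cos 49° + T_B cos 241° + T_C cos 140° = 0.
        ΣF_y = 127 sin 49° + T_B sin 241° + T_C sin 140° = 0.
The known terms sum to (83.32, 95.85) N, so -0.4848 T_B − 0.7660 T_C = -83.32 and -0.8746 T_B + 0.6428 T_C = -95.85.
Solving simultaneously: T_B = 129.4 N, T_C = 26.90 N.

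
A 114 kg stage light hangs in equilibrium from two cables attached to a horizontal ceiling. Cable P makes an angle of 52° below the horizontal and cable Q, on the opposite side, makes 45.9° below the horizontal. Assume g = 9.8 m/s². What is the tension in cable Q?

Weight W = 114 × 9.8 = 1117 N acts straight down.
Horizontal: T_P cos 52° = T_Q cos 45.9°  →  T_P = 1.13 T_Q.
Vertical: T_P sin 52° + T_Q sin 45.9° = 1117.
Substituting the horizontal relation into the vertical equation gives 1.609 T_Q = 1117, so T_Q = 694.4 N.

T_Q ≈ 694 N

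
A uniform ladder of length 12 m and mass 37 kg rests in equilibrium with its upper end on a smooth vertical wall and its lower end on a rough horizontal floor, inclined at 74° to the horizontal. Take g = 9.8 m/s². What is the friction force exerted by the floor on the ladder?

Torques about the foot: N_wall · 12 sin 74° = 37×9.8×6 cos 74° → N_wall = 51.987 N.
ΣF_x = 0: f_floor = N_wall = 51.987 N.

f ≈ 52 N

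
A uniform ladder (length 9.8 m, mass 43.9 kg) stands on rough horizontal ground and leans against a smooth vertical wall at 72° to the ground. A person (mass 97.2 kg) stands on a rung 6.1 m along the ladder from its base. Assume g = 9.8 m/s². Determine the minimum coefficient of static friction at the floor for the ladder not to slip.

ΣF_y = 0: N_floor = 43.9×9.8 + 97.2×9.8 = 1382.8 N.
Torques about the foot: N_wall · 9.8 sin 72° = 43.9×9.8×4.9 cos 72° + 97.2×9.8×6.1 cos 72° → N_wall = 262.54 N.
ΣF_x = 0: f_floor = N_wall = 262.54 N.
μ_min = f_floor / N_floor = 262.54 / 1382.8 = 0.1899.

μ_min ≈ 0.190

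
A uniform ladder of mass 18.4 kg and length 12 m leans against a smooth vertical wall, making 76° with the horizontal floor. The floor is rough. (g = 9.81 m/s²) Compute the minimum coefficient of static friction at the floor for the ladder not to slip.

μ_min ≈ 0.125

ΣF_y = 0: N_floor = 18.4×9.81 = 180.5 N.
Torques about the foot: N_wall · 12 sin 76° = 18.4×9.81×6 cos 76° → N_wall = 22.502 N.
ΣF_x = 0: f_floor = N_wall = 22.502 N.
μ_min = f_floor / N_floor = 22.502 / 180.5 = 0.1247.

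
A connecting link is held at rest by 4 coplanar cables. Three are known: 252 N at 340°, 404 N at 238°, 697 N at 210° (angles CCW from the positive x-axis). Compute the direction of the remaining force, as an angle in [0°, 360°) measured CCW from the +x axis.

Sum the known components: ΣF_x = -580.9 N, ΣF_y = -777.3 N.
For equilibrium the remaining force must supply (−ΣF_x, −ΣF_y) = (580.9, 777.3) N.
Magnitude = √((580.9)² + (777.3)²) = 970.4 N; direction = atan2(777.3, 580.9) = 53.2°.

θ ≈ 53.2°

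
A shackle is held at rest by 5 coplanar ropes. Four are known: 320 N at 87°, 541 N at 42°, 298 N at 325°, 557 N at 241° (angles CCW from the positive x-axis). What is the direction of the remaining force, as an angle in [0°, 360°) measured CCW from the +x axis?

θ ≈ 183°

Sum the known components: ΣF_x = 392.9 N, ΣF_y = 23.47 N.
For equilibrium the remaining force must supply (−ΣF_x, −ΣF_y) = (-392.9, -23.47) N.
Magnitude = √((-392.9)² + (-23.47)²) = 393.6 N; direction = atan2(-23.47, -392.9) = 183.4°.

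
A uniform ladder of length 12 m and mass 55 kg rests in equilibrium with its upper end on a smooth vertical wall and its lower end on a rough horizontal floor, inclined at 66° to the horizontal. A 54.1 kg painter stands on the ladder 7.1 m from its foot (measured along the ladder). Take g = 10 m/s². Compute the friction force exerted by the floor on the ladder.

f ≈ 265 N

Torques about the foot: N_wall · 12 sin 66° = 55×10×6 cos 66° + 54.1×10×7.1 cos 66° → N_wall = 264.95 N.
ΣF_x = 0: f_floor = N_wall = 264.95 N.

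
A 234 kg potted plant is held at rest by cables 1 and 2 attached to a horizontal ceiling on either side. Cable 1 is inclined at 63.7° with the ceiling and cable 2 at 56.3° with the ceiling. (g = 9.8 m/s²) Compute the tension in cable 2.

T_2 ≈ 1170 N

Weight W = 234 × 9.8 = 2293 N acts straight down.
Horizontal: T_1 cos 63.7° = T_2 cos 56.3°  →  T_1 = 1.252 T_2.
Vertical: T_1 sin 63.7° + T_2 sin 56.3° = 2293.
Substituting the horizontal relation into the vertical equation gives 1.955 T_2 = 2293, so T_2 = 1173 N.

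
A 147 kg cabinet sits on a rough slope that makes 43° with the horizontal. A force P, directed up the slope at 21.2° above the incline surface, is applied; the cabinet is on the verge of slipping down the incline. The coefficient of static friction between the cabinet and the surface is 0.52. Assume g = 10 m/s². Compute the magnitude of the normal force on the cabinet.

On the verge of sliding down the incline, friction equals μN and acts up the slope.
Perpendicular: N + P sin 21.2° = W cos 43° = 1075 N.
Along incline: P cos 21.2° + μN = W sin 43° with W sin 43° = 1003 N.
Solving the pair for P and N: P = 595.9 N, N = 859.6 N (and f = μN = 447 N).

N ≈ 860 N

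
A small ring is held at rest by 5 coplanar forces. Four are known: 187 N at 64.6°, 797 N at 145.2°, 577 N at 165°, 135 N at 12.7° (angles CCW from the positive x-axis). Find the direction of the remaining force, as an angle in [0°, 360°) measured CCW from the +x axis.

Sum the known components: ΣF_x = -999.9 N, ΣF_y = 802.8 N.
For equilibrium the remaining force must supply (−ΣF_x, −ΣF_y) = (999.9, -802.8) N.
Magnitude = √((999.9)² + (-802.8)²) = 1282 N; direction = atan2(-802.8, 999.9) = 321.2°.

θ ≈ 321°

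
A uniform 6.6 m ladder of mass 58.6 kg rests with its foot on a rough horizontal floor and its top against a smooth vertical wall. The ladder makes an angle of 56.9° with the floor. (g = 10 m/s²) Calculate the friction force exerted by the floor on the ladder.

f ≈ 191 N

Torques about the foot: N_wall · 6.6 sin 56.9° = 58.6×10×3.3 cos 56.9° → N_wall = 191 N.
ΣF_x = 0: f_floor = N_wall = 191 N.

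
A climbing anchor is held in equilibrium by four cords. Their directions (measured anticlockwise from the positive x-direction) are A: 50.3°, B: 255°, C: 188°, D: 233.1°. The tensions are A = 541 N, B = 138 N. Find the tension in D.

T_D ≈ 335 N

Resolve: ΣF_x = 541 cos 50.3° + 138 cos 255° + T_C cos 188° + T_D cos 233.1° = 0.
        ΣF_y = 541 sin 50.3° + 138 sin 255° + T_C sin 188° + T_D sin 233.1° = 0.
The known terms sum to (309.9, 282.9) N, so -0.9903 T_C − 0.6004 T_D = -309.9 and -0.1392 T_C − 0.7997 T_D = -282.9.
Solving simultaneously: T_C = 110 N, T_D = 334.7 N.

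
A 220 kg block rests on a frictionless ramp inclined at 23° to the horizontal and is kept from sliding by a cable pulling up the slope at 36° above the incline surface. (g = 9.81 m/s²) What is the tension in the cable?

Take axes along and perpendicular to the incline. Weight components: W sin 23° = 843.3 N down-slope, W cos 23° = 1987 N into the surface.
Along incline: T cos 36° = W sin 23° → T = 1042 N.
Perpendicular: N = W cos 23° − T sin 36° = 1374 N.

T ≈ 1040 N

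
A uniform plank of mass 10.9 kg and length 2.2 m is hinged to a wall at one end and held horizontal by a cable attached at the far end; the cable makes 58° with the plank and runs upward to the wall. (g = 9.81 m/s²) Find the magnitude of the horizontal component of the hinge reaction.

H_x ≈ 33.4 N

Take torques about the hinge: T sin 58° · 2.2 = 10.9×9.81×1.1 = 117.62 N·m.
So T = 117.62 / (0.8480 × 2.2) = 63.044 N.
ΣF_x = 0: H_x = T cos 58° = 33.408 N.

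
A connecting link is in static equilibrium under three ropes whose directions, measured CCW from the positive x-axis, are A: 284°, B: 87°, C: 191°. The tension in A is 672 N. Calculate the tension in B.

T_B ≈ 692 N

Resolve: ΣF_x = 672 cos 284° + T_B cos 87° + T_C cos 191° = 0.
        ΣF_y = 672 sin 284° + T_B sin 87° + T_C sin 191° = 0.
The known terms sum to (162.6, -652) N, so 0.0523 T_B − 0.9816 T_C = -162.6 and 0.9986 T_B − 0.1908 T_C = 652.
Solving simultaneously: T_B = 691.6 N, T_C = 202.5 N.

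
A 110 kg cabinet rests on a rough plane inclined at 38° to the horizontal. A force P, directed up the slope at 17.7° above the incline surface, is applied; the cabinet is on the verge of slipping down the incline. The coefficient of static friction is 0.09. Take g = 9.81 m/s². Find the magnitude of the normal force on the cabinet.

On the verge of sliding down the incline, friction equals μN and acts up the slope.
Perpendicular: N + P sin 17.7° = W cos 38° = 850.3 N.
Along incline: P cos 17.7° + μN = W sin 38° with W sin 38° = 664.4 N.
Solving the pair for P and N: P = 635.3 N, N = 657.2 N (and f = μN = 59.15 N).

N ≈ 657 N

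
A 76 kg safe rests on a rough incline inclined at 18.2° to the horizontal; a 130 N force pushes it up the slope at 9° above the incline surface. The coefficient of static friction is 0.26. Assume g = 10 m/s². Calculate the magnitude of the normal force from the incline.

N ≈ 702 N

Axes along / perpendicular to the incline. W sin 18.2° = 237.4 N down-slope; W cos 18.2° = 722 N into the surface.
Perpendicular: N = W cos 18.2° − P sin 9° = 722 − 20.34 = 701.6 N.
Along incline: P cos 9° + f = W sin 18.2° (friction acts up-slope) → f = 237.4 − 128.4 = 109 N.
|f| = 109 N ≤ μN = 182.4 N, so the safe is indeed static.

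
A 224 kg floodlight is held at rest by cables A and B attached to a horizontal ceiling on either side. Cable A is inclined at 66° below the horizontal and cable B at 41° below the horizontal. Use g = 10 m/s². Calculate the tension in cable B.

T_B ≈ 953 N

Weight W = 224 × 10 = 2240 N acts straight down.
Horizontal: T_A cos 66° = T_B cos 41°  →  T_A = 1.856 T_B.
Vertical: T_A sin 66° + T_B sin 41° = 2240.
Substituting the horizontal relation into the vertical equation gives 2.351 T_B = 2240, so T_B = 952.7 N.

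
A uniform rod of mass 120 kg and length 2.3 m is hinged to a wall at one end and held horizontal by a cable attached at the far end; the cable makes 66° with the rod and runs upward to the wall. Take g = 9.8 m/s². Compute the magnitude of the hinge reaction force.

Take torques about the hinge: T sin 66° · 2.3 = 120×9.8×1.15 = 1352.4 N·m.
So T = 1352.4 / (0.9135 × 2.3) = 643.65 N.
ΣF_x = 0: H_x = T cos 66° = 261.79 N.
ΣF_y = 0: H_y = (120×9.8) − T sin 66° = 1176 − 588 = 588 N.
|H| = √(H_x² + H_y²) = √((261.79)² + (588)²) = 643.65 N.

|H| ≈ 644 N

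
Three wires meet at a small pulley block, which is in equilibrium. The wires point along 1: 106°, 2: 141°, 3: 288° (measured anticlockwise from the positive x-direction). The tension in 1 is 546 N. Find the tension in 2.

T_2 ≈ 35 N

Resolve: ΣF_x = 546 cos 106° + T_2 cos 141° + T_3 cos 288° = 0.
        ΣF_y = 546 sin 106° + T_2 sin 141° + T_3 sin 288° = 0.
The known terms sum to (-150.5, 524.8) N, so -0.7771 T_2 + 0.3090 T_3 = 150.5 and 0.6293 T_2 − 0.9511 T_3 = -524.8.
Solving simultaneously: T_2 = 34.99 N, T_3 = 575 N.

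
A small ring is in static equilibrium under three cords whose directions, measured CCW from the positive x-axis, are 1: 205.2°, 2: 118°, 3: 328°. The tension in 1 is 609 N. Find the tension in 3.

Resolve: ΣF_x = 609 cos 205.2° + T_2 cos 118° + T_3 cos 328° = 0.
        ΣF_y = 609 sin 205.2° + T_2 sin 118° + T_3 sin 328° = 0.
The known terms sum to (-551, -259.3) N, so -0.4695 T_2 + 0.8480 T_3 = 551 and 0.8829 T_2 − 0.5299 T_3 = 259.3.
Solving simultaneously: T_2 = 1024 N, T_3 = 1217 N.

T_3 ≈ 1220 N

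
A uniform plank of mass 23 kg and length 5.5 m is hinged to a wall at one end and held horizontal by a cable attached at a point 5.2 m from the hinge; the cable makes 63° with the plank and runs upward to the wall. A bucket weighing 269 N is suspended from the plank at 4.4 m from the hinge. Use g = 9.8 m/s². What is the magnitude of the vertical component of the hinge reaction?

|H_y| ≈ 148 N

Take torques about the hinge: T sin 63° · 5.2 = 23×9.8×2.75 + 269×4.4 = 1803.5 N·m.
So T = 1803.5 / (0.8910 × 5.2) = 389.24 N.
ΣF_y = 0: H_y = (23×9.8 + 269) − T sin 63° = 494.4 − 346.82 = 147.58 N.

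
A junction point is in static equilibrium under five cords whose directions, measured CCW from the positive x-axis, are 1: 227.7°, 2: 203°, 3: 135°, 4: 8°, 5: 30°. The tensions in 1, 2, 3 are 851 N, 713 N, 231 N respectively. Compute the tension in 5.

T_5 ≈ 1450 N

Resolve: ΣF_x = 851 cos 227.7° + 713 cos 203° + 231 cos 135° + T_4 cos 8° + T_5 cos 30° = 0.
        ΣF_y = 851 sin 227.7° + 713 sin 203° + 231 sin 135° + T_4 sin 8° + T_5 sin 30° = 0.
The known terms sum to (-1392, -744.7) N, so 0.9903 T_4 + 0.8660 T_5 = 1392 and 0.1392 T_4 + 0.5000 T_5 = 744.7.
Solving simultaneously: T_4 = 136.9 N, T_5 = 1451 N.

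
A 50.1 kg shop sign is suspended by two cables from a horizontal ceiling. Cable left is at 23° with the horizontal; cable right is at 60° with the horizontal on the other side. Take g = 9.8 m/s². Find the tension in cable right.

T_right ≈ 455 N

Weight W = 50.1 × 9.8 = 491 N acts straight down.
Horizontal: T_left cos 23° = T_right cos 60°  →  T_left = 0.5432 T_right.
Vertical: T_left sin 23° + T_right sin 60° = 491.
Substituting the horizontal relation into the vertical equation gives 1.078 T_right = 491, so T_right = 455.3 N.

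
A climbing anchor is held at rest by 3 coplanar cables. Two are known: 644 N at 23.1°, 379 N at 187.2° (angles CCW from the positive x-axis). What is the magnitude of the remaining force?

Sum the known components: ΣF_x = 216.4 N, ΣF_y = 205.2 N.
For equilibrium the remaining force must supply (−ΣF_x, −ΣF_y) = (-216.4, -205.2) N.
Magnitude = √((-216.4)² + (-205.2)²) = 298.2 N; direction = atan2(-205.2, -216.4) = 223.5°.

F ≈ 298 N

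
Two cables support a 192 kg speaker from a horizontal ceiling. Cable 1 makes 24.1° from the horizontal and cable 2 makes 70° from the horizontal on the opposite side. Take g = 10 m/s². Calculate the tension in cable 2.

Weight W = 192 × 10 = 1920 N acts straight down.
Horizontal: T_1 cos 24.1° = T_2 cos 70°  →  T_1 = 0.3747 T_2.
Vertical: T_1 sin 24.1° + T_2 sin 70° = 1920.
Substituting the horizontal relation into the vertical equation gives 1.093 T_2 = 1920, so T_2 = 1757 N.

T_2 ≈ 1760 N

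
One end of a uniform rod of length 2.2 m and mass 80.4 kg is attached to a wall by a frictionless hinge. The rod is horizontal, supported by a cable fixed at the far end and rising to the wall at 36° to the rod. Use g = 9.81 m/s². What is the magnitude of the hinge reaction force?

|H| ≈ 671 N

Take torques about the hinge: T sin 36° · 2.2 = 80.4×9.81×1.1 = 867.6 N·m.
So T = 867.6 / (0.5878 × 2.2) = 670.93 N.
ΣF_x = 0: H_x = T cos 36° = 542.79 N.
ΣF_y = 0: H_y = (80.4×9.81) − T sin 36° = 788.72 − 394.36 = 394.36 N.
|H| = √(H_x² + H_y²) = √((542.79)² + (394.36)²) = 670.93 N.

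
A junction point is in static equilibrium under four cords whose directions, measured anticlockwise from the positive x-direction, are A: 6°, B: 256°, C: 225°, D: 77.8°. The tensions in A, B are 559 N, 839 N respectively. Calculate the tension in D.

T_D ≈ 1450 N

Resolve: ΣF_x = 559 cos 6° + 839 cos 256° + T_C cos 225° + T_D cos 77.8° = 0.
        ΣF_y = 559 sin 6° + 839 sin 256° + T_C sin 225° + T_D sin 77.8° = 0.
The known terms sum to (353, -755.6) N, so -0.7071 T_C + 0.2113 T_D = -353 and -0.7071 T_C + 0.9774 T_D = 755.6.
Solving simultaneously: T_C = 931.6 N, T_D = 1447 N.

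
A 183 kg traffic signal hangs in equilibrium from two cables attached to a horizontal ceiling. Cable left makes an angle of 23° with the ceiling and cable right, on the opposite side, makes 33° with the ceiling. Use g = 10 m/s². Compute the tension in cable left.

T_left ≈ 1850 N

Weight W = 183 × 10 = 1830 N acts straight down.
Horizontal: T_left cos 23° = T_right cos 33°  →  T_right = 1.098 T_left.
Vertical: T_left sin 23° + T_right sin 33° = 1830.
Substituting the horizontal relation into the vertical equation gives 0.9885 T_left = 1830, so T_left = 1851 N.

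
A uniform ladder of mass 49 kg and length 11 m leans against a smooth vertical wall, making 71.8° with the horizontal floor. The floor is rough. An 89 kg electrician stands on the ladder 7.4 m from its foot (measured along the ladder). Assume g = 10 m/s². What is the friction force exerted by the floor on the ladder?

f ≈ 277 N

Torques about the foot: N_wall · 11 sin 71.8° = 49×10×5.5 cos 71.8° + 89×10×7.4 cos 71.8° → N_wall = 277.4 N.
ΣF_x = 0: f_floor = N_wall = 277.4 N.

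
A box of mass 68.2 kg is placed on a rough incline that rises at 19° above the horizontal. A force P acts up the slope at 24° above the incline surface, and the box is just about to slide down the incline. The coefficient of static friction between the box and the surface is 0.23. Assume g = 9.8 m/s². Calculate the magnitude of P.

On the verge of sliding down the incline, friction equals μN and acts up the slope.
Perpendicular: N + P sin 24° = W cos 19° = 631.9 N.
Along incline: P cos 24° + μN = W sin 19° with W sin 19° = 217.6 N.
Solving the pair for P and N: P = 88.11 N, N = 596.1 N (and f = μN = 137.1 N).

P ≈ 88.1 N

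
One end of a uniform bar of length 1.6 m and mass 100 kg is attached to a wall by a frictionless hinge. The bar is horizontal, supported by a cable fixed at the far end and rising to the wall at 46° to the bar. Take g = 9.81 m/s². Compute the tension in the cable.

Take torques about the hinge: T sin 46° · 1.6 = 100×9.81×0.8 = 784.8 N·m.
So T = 784.8 / (0.7193 × 1.6) = 681.88 N.

T ≈ 682 N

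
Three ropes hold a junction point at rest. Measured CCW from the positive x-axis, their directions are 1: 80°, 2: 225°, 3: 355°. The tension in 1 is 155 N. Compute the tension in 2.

Resolve: ΣF_x = 155 cos 80° + T_2 cos 225° + T_3 cos 355° = 0.
        ΣF_y = 155 sin 80° + T_2 sin 225° + T_3 sin 355° = 0.
The known terms sum to (26.92, 152.6) N, so -0.7071 T_2 + 0.9962 T_3 = -26.92 and -0.7071 T_2 − 0.0872 T_3 = -152.6.
Solving simultaneously: T_2 = 201.6 N, T_3 = 116.1 N.

T_2 ≈ 202 N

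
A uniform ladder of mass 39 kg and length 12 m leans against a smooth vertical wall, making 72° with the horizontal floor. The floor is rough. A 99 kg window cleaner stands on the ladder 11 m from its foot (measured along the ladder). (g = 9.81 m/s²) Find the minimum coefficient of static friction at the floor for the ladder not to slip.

ΣF_y = 0: N_floor = 39×9.81 + 99×9.81 = 1353.8 N.
Torques about the foot: N_wall · 12 sin 72° = 39×9.81×6 cos 72° + 99×9.81×11 cos 72° → N_wall = 351.42 N.
ΣF_x = 0: f_floor = N_wall = 351.42 N.
μ_min = f_floor / N_floor = 351.42 / 1353.8 = 0.2596.

μ_min ≈ 0.260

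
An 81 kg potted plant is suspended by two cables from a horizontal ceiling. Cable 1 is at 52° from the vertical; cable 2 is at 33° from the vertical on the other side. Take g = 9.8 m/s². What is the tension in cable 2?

T_2 ≈ 628 N

Angles from the horizontal: cable 1 is 90° − 52° = 38°, cable 2 is 90° − 33° = 57°.
Weight W = 81 × 9.8 = 793.8 N acts straight down.
Horizontal: T_1 cos 38° = T_2 cos 57°  →  T_1 = 0.6912 T_2.
Vertical: T_1 sin 38° + T_2 sin 57° = 793.8.
Substituting the horizontal relation into the vertical equation gives 1.264 T_2 = 793.8, so T_2 = 627.9 N.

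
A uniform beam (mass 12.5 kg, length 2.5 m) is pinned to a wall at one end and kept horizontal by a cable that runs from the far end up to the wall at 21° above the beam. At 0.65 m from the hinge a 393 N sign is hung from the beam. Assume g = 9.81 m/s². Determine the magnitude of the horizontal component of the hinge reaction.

Take torques about the hinge: T sin 21° · 2.5 = 12.5×9.81×1.25 + 393×0.65 = 408.73 N·m.
So T = 408.73 / (0.3584 × 2.5) = 456.21 N.
ΣF_x = 0: H_x = T cos 21° = 425.91 N.

H_x ≈ 426 N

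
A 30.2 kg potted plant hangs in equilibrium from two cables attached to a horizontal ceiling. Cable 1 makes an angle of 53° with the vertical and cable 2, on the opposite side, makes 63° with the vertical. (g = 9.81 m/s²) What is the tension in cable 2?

Angles from the horizontal: cable 1 is 90° − 53° = 37°, cable 2 is 90° − 63° = 27°.
Weight W = 30.2 × 9.81 = 296.3 N acts straight down.
Horizontal: T_1 cos 37° = T_2 cos 27°  →  T_1 = 1.116 T_2.
Vertical: T_1 sin 37° + T_2 sin 27° = 296.3.
Substituting the horizontal relation into the vertical equation gives 1.125 T_2 = 296.3, so T_2 = 263.2 N.

T_2 ≈ 263 N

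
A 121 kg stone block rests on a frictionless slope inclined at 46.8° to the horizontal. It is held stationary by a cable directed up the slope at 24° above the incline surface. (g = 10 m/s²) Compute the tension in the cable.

T ≈ 966 N

Take axes along and perpendicular to the incline. Weight components: W sin 46.8° = 882.1 N down-slope, W cos 46.8° = 828.3 N into the surface.
Along incline: T cos 24° = W sin 46.8° → T = 965.5 N.
Perpendicular: N = W cos 46.8° − T sin 24° = 435.6 N.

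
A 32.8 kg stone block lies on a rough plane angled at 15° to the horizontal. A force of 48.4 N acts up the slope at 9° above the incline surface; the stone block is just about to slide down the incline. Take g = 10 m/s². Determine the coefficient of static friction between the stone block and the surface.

On the verge of sliding down the incline, friction is at its maximum μN and acts up the slope.
Perpendicular to incline: N = W cos 15° − P sin 9° = 316.8 − 7.571 = 309.3 N.
Along incline: P cos 9° + μN = W sin 15° → μ = (W sin 15° − P cos 9°) / N = 0.1199.

μ ≈ 0.120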